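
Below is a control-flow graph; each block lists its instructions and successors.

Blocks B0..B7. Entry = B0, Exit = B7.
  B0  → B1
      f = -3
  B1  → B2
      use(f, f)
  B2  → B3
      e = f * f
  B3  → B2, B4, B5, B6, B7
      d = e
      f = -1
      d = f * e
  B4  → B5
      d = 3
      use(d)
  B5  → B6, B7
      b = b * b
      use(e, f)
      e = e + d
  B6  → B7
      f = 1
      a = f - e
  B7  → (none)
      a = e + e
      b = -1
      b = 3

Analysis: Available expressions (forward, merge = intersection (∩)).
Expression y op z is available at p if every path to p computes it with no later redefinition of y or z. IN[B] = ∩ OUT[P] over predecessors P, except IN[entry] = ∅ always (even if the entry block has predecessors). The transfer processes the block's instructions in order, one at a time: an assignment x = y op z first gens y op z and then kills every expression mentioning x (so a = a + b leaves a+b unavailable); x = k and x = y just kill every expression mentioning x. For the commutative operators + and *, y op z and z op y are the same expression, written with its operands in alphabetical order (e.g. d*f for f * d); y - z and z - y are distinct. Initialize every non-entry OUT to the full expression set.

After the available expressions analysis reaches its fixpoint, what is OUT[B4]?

Fixpoint table:
  B0:  IN={}  OUT={}
  B1:  IN={}  OUT={}
  B2:  IN={}  OUT={f*f}
  B3:  IN={f*f}  OUT={e*f}
  B4:  IN={e*f}  OUT={e*f}
  B5:  IN={e*f}  OUT={}
  B6:  IN={}  OUT={f-e}
  B7:  IN={}  OUT={e+e}

Merge at B4: IN[B4] = OUT[B3] = {e*f}
Applying B4's transfer function to that IN value gives OUT[B4] (row B4 above).

Answer: {e*f}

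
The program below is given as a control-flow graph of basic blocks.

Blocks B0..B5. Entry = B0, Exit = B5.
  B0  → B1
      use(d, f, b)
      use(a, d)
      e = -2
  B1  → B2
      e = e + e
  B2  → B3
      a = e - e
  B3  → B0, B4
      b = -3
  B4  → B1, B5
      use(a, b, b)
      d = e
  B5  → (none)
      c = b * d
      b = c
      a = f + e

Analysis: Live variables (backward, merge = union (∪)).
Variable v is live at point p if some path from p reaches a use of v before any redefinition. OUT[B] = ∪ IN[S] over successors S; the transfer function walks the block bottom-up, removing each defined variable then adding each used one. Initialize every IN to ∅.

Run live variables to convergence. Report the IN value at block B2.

Per-block solution:
  B0:   IN={a, b, d, f}   OUT={d, e, f}
  B1:   IN={d, e, f}   OUT={d, e, f}
  B2:   IN={d, e, f}   OUT={a, d, e, f}
  B3:   IN={a, d, e, f}   OUT={a, b, d, e, f}
  B4:   IN={a, b, e, f}   OUT={b, d, e, f}
  B5:   IN={b, d, e, f}   OUT={}

Merge at B2: OUT[B2] = IN[B3] = {a, d, e, f}
Applying B2's transfer function to that OUT value gives IN[B2] (row B2 above).

Answer: {d, e, f}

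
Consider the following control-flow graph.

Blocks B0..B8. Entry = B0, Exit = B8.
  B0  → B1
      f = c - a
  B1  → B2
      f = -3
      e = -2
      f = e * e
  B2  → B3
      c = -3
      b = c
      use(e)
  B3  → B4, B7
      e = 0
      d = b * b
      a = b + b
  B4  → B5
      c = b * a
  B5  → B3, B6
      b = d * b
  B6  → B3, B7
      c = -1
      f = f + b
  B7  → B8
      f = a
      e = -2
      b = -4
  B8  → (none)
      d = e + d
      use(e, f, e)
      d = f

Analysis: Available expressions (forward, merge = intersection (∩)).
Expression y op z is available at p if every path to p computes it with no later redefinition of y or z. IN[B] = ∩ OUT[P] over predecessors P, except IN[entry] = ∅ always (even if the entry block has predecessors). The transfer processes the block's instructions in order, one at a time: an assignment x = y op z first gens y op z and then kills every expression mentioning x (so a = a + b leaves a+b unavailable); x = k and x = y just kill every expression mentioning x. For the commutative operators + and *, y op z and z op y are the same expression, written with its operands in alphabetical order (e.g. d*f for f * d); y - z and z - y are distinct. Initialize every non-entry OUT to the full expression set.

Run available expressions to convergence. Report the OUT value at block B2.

Per-block solution:
  B0:   IN={}   OUT={c-a}
  B1:   IN={c-a}   OUT={c-a, e*e}
  B2:   IN={c-a, e*e}   OUT={e*e}
  B3:   IN={}   OUT={b*b, b+b}
  B4:   IN={b*b, b+b}   OUT={a*b, b*b, b+b}
  B5:   IN={a*b, b*b, b+b}   OUT={}
  B6:   IN={}   OUT={}
  B7:   IN={}   OUT={}
  B8:   IN={}   OUT={}

Merge at B2: IN[B2] = OUT[B1] = {c-a, e*e}
Applying B2's transfer function to that IN value gives OUT[B2] (row B2 above).

Answer: {e*e}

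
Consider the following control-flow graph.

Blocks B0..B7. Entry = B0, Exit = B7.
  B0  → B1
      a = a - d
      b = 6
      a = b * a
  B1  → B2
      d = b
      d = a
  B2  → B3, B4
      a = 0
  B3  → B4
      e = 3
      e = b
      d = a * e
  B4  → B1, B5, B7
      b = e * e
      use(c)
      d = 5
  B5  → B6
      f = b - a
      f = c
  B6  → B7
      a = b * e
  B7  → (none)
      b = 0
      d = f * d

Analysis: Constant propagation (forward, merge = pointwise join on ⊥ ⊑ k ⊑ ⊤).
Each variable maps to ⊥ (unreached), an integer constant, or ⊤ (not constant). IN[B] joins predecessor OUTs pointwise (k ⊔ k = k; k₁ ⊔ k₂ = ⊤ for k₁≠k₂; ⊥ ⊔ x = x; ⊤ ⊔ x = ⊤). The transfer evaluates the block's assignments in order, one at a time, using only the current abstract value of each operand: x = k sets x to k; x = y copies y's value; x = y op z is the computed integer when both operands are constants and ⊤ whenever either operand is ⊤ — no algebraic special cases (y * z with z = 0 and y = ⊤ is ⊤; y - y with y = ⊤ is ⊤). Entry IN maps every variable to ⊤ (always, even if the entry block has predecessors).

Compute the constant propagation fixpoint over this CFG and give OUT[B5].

Answer: {a: 0, b: ⊤, c: ⊤, d: 5, e: ⊤, f: ⊤}

Derivation:
Converged values:
  B0:   IN=(all ⊤)   OUT={b:6; rest ⊤}
  B1:   IN=(all ⊤)   OUT=(all ⊤)
  B2:   IN=(all ⊤)   OUT={a:0; rest ⊤}
  B3:   IN={a:0; rest ⊤}   OUT={a:0; rest ⊤}
  B4:   IN={a:0; rest ⊤}   OUT={a:0, d:5; rest ⊤}
  B5:   IN={a:0, d:5; rest ⊤}   OUT={a:0, d:5; rest ⊤}
  B6:   IN={a:0, d:5; rest ⊤}   OUT={d:5; rest ⊤}
  B7:   IN={d:5; rest ⊤}   OUT={b:0; rest ⊤}

Merge at B5: IN[B5] = OUT[B4] = {a: 0, b: ⊤, c: ⊤, d: 5, e: ⊤, f: ⊤}
Applying B5's transfer function to that IN value gives OUT[B5] (row B5 above).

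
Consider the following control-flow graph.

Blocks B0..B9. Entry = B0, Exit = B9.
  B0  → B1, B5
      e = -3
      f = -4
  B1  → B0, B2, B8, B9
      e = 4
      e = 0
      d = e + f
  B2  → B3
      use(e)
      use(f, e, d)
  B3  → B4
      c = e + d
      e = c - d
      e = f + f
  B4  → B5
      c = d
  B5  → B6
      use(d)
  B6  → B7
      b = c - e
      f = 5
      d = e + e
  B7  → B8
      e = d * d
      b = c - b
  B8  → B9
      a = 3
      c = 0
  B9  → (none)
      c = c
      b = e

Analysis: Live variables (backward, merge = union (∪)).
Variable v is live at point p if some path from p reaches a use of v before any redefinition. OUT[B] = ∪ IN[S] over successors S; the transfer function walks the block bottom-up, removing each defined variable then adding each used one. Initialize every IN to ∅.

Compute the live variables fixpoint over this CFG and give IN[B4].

Converged values:
  B0:  IN={c, d}  OUT={c, d, e, f}
  B1:  IN={c, f}  OUT={c, d, e, f}
  B2:  IN={d, e, f}  OUT={d, e, f}
  B3:  IN={d, e, f}  OUT={d, e}
  B4:  IN={d, e}  OUT={c, d, e}
  B5:  IN={c, d, e}  OUT={c, e}
  B6:  IN={c, e}  OUT={b, c, d}
  B7:  IN={b, c, d}  OUT={e}
  B8:  IN={e}  OUT={c, e}
  B9:  IN={c, e}  OUT={}

Merge at B4: OUT[B4] = IN[B5] = {c, d, e}
Applying B4's transfer function to that OUT value gives IN[B4] (row B4 above).

Answer: {d, e}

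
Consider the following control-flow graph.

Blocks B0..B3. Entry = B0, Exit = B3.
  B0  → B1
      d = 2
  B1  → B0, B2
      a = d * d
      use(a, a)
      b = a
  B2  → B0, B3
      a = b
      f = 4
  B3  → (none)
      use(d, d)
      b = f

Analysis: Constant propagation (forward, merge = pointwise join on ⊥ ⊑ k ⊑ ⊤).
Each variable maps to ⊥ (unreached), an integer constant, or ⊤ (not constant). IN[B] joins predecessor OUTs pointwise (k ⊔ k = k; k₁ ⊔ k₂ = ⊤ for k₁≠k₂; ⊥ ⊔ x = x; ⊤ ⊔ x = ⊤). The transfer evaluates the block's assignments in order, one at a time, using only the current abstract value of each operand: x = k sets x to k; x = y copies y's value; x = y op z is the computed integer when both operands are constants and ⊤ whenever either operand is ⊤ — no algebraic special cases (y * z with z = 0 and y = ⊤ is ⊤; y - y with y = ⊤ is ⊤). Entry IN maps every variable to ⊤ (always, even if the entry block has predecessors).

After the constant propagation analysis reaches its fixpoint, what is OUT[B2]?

Answer: {a: 4, b: 4, c: ⊤, d: 2, e: ⊤, f: 4}

Working:
Converged values:
  B0:  IN=(all ⊤)  OUT={d:2; rest ⊤}
  B1:  IN={d:2; rest ⊤}  OUT={a:4, b:4, d:2; rest ⊤}
  B2:  IN={a:4, b:4, d:2; rest ⊤}  OUT={a:4, b:4, d:2, f:4; rest ⊤}
  B3:  IN={a:4, b:4, d:2, f:4; rest ⊤}  OUT={a:4, b:4, d:2, f:4; rest ⊤}

Merge at B2: IN[B2] = OUT[B1] = {a: 4, b: 4, c: ⊤, d: 2, e: ⊤, f: ⊤}
Applying B2's transfer function to that IN value gives OUT[B2] (row B2 above).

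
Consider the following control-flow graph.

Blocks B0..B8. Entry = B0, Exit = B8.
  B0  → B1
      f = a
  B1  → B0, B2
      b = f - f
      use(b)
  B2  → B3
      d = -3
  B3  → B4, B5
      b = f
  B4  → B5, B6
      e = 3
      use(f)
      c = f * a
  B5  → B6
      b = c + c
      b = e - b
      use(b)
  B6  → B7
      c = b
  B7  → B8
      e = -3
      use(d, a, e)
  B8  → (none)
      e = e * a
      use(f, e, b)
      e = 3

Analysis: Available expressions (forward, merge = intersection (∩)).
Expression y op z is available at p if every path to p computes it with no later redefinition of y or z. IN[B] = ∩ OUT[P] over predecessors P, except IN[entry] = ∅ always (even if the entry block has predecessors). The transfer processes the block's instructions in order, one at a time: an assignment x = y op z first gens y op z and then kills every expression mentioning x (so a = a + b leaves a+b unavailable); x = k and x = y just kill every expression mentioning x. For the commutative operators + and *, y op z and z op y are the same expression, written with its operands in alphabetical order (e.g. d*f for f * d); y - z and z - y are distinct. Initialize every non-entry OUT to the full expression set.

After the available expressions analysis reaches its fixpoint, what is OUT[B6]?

Answer: {f-f}

Trace:
Fixpoint table:
  B0:  IN={}  OUT={}
  B1:  IN={}  OUT={f-f}
  B2:  IN={f-f}  OUT={f-f}
  B3:  IN={f-f}  OUT={f-f}
  B4:  IN={f-f}  OUT={a*f, f-f}
  B5:  IN={f-f}  OUT={c+c, f-f}
  B6:  IN={f-f}  OUT={f-f}
  B7:  IN={f-f}  OUT={f-f}
  B8:  IN={f-f}  OUT={f-f}

Merge at B6: IN[B6] = OUT[B4] ∩ OUT[B5] = {f-f}
Applying B6's transfer function to that IN value gives OUT[B6] (row B6 above).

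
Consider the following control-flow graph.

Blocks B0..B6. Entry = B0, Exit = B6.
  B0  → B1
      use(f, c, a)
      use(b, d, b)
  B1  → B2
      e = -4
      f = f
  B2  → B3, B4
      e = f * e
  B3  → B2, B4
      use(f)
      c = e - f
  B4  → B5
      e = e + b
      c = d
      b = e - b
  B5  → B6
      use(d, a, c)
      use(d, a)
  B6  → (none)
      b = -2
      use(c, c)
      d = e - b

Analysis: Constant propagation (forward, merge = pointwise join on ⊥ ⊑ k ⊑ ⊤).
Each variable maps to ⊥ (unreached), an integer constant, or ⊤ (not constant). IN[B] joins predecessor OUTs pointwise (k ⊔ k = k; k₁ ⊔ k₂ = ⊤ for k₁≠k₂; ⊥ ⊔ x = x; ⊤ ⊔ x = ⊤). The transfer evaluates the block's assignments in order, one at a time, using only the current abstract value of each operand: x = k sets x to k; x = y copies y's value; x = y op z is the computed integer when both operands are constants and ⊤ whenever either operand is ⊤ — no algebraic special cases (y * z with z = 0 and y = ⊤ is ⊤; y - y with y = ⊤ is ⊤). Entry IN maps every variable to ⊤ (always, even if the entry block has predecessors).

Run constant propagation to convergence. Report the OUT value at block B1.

Answer: {a: ⊤, b: ⊤, c: ⊤, d: ⊤, e: -4, f: ⊤}

Trace:
Converged values:
  B0:   IN=(all ⊤)   OUT=(all ⊤)
  B1:   IN=(all ⊤)   OUT={e:-4; rest ⊤}
  B2:   IN=(all ⊤)   OUT=(all ⊤)
  B3:   IN=(all ⊤)   OUT=(all ⊤)
  B4:   IN=(all ⊤)   OUT=(all ⊤)
  B5:   IN=(all ⊤)   OUT=(all ⊤)
  B6:   IN=(all ⊤)   OUT={b:-2; rest ⊤}

Merge at B1: IN[B1] = OUT[B0] = {a: ⊤, b: ⊤, c: ⊤, d: ⊤, e: ⊤, f: ⊤}
Applying B1's transfer function to that IN value gives OUT[B1] (row B1 above).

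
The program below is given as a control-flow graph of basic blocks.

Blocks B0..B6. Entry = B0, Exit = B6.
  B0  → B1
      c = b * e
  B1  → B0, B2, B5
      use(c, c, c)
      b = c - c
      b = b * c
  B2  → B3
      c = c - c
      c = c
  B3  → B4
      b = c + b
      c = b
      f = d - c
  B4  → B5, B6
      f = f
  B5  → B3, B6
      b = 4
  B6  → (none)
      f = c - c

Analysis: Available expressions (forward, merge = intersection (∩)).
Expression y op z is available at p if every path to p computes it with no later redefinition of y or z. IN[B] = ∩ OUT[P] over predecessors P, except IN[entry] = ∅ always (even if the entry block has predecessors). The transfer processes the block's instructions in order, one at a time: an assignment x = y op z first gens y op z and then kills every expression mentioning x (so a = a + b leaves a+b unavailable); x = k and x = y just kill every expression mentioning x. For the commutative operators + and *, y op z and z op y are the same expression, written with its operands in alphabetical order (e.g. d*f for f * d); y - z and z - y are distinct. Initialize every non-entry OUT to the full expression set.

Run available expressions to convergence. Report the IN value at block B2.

Answer: {c-c}

Derivation:
Per-block solution:
  B0:   IN={}   OUT={b*e}
  B1:   IN={b*e}   OUT={c-c}
  B2:   IN={c-c}   OUT={}
  B3:   IN={}   OUT={d-c}
  B4:   IN={d-c}   OUT={d-c}
  B5:   IN={}   OUT={}
  B6:   IN={}   OUT={c-c}

Merge at B2: IN[B2] = OUT[B1] = {c-c}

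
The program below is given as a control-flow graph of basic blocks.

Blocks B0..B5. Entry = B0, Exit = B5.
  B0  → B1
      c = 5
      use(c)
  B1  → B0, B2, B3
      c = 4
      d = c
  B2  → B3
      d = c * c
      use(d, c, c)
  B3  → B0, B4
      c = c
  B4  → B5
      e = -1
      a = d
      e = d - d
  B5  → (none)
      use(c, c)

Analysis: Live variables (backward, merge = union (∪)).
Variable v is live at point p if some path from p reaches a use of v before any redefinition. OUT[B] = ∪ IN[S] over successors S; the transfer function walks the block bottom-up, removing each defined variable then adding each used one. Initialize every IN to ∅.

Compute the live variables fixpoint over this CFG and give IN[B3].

Per-block solution:
  B0: | IN={} | OUT={}
  B1: | IN={} | OUT={c, d}
  B2: | IN={c} | OUT={c, d}
  B3: | IN={c, d} | OUT={c, d}
  B4: | IN={c, d} | OUT={c}
  B5: | IN={c} | OUT={}

Merge at B3: OUT[B3] = IN[B0] ⊔ IN[B4] = {c, d}
Applying B3's transfer function to that OUT value gives IN[B3] (row B3 above).

Answer: {c, d}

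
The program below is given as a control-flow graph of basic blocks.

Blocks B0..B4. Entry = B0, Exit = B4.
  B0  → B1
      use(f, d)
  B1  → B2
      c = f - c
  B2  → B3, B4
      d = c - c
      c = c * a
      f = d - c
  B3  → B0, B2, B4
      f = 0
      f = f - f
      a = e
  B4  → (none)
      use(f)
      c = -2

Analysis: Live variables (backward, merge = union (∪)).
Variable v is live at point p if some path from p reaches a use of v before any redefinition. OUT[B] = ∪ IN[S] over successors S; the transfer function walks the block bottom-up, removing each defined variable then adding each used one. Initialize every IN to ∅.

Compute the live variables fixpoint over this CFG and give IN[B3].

Per-block solution:
  B0:   IN={a, c, d, e, f}   OUT={a, c, e, f}
  B1:   IN={a, c, e, f}   OUT={a, c, e}
  B2:   IN={a, c, e}   OUT={c, d, e, f}
  B3:   IN={c, d, e}   OUT={a, c, d, e, f}
  B4:   IN={f}   OUT={}

Merge at B3: OUT[B3] = IN[B0] ⊔ IN[B2] ⊔ IN[B4] = {a, c, d, e, f}
Applying B3's transfer function to that OUT value gives IN[B3] (row B3 above).

Answer: {c, d, e}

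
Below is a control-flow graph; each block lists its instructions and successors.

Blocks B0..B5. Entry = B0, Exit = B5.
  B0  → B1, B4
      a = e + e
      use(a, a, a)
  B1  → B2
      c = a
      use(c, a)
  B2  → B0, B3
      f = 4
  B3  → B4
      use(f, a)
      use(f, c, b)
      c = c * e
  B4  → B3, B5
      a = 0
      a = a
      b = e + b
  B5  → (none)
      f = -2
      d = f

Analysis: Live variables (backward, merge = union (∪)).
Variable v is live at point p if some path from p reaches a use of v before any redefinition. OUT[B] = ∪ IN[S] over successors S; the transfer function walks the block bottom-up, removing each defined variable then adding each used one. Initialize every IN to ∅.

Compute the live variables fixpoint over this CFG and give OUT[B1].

Fixpoint table:
  B0: | IN={b, c, e, f} | OUT={a, b, c, e, f}
  B1: | IN={a, b, e} | OUT={a, b, c, e}
  B2: | IN={a, b, c, e} | OUT={a, b, c, e, f}
  B3: | IN={a, b, c, e, f} | OUT={b, c, e, f}
  B4: | IN={b, c, e, f} | OUT={a, b, c, e, f}
  B5: | IN={} | OUT={}

Merge at B1: OUT[B1] = IN[B2] = {a, b, c, e}

Answer: {a, b, c, e}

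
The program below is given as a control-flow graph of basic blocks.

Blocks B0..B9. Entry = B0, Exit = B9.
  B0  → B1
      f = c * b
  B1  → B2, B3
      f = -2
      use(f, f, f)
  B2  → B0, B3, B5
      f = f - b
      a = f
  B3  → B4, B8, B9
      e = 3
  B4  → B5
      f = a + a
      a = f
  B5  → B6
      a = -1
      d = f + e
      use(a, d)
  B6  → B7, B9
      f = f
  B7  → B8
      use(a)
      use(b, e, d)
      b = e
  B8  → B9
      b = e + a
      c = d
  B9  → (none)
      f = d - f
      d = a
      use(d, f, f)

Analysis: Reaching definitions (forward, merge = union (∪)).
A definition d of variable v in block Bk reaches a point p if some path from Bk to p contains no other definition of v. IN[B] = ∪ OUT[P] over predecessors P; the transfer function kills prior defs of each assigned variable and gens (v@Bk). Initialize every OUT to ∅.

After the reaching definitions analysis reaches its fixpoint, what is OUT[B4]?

Answer: {a@B4, e@B3, f@B4}

Trace:
Fixpoint table:
  B0:   IN={a@B2, f@B2}   OUT={a@B2, f@B0}
  B1:   IN={a@B2, f@B0}   OUT={a@B2, f@B1}
  B2:   IN={a@B2, f@B1}   OUT={a@B2, f@B2}
  B3:   IN={a@B2, f@B1, f@B2}   OUT={a@B2, e@B3, f@B1, f@B2}
  B4:   IN={a@B2, e@B3, f@B1, f@B2}   OUT={a@B4, e@B3, f@B4}
  B5:   IN={a@B2, a@B4, e@B3, f@B2, f@B4}   OUT={a@B5, d@B5, e@B3, f@B2, f@B4}
  B6:   IN={a@B5, d@B5, e@B3, f@B2, f@B4}   OUT={a@B5, d@B5, e@B3, f@B6}
  B7:   IN={a@B5, d@B5, e@B3, f@B6}   OUT={a@B5, b@B7, d@B5, e@B3, f@B6}
  B8:   IN={a@B2, a@B5, b@B7, d@B5, e@B3, f@B1, f@B2, f@B6}   OUT={a@B2, a@B5, b@B8, c@B8, d@B5, e@B3, f@B1, f@B2, f@B6}
  B9:   IN={a@B2, a@B5, b@B8, c@B8, d@B5, e@B3, f@B1, f@B2, f@B6}   OUT={a@B2, a@B5, b@B8, c@B8, d@B9, e@B3, f@B9}

Merge at B4: IN[B4] = OUT[B3] = {a@B2, e@B3, f@B1, f@B2}
Applying B4's transfer function to that IN value gives OUT[B4] (row B4 above).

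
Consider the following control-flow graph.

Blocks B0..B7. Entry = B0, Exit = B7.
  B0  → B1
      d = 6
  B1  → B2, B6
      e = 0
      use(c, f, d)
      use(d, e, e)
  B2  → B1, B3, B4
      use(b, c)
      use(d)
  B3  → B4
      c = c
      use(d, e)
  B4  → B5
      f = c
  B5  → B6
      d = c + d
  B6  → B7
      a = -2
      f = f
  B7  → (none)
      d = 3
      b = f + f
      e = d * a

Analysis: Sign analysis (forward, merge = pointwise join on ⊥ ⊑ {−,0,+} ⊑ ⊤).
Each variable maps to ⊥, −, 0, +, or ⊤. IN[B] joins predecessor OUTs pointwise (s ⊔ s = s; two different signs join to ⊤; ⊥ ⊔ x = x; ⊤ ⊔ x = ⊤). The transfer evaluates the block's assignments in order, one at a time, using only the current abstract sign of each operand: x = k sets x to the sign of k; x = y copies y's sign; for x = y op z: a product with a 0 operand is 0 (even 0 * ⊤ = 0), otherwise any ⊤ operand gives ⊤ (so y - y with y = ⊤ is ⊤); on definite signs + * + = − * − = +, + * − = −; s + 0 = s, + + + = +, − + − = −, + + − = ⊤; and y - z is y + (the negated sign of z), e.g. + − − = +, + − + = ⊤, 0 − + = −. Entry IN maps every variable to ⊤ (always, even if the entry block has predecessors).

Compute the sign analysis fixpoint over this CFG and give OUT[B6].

Answer: {a: -, b: ⊤, c: ⊤, d: ⊤, e: 0, f: ⊤}

Working:
Converged values:
  B0:   IN=(all ⊤)   OUT={d:+; rest ⊤}
  B1:   IN={d:+; rest ⊤}   OUT={d:+, e:0; rest ⊤}
  B2:   IN={d:+, e:0; rest ⊤}   OUT={d:+, e:0; rest ⊤}
  B3:   IN={d:+, e:0; rest ⊤}   OUT={d:+, e:0; rest ⊤}
  B4:   IN={d:+, e:0; rest ⊤}   OUT={d:+, e:0; rest ⊤}
  B5:   IN={d:+, e:0; rest ⊤}   OUT={e:0; rest ⊤}
  B6:   IN={e:0; rest ⊤}   OUT={a:-, e:0; rest ⊤}
  B7:   IN={a:-, e:0; rest ⊤}   OUT={a:-, d:+, e:-; rest ⊤}

Merge at B6: IN[B6] = OUT[B1] ⊔ OUT[B5] = {a: ⊤, b: ⊤, c: ⊤, d: ⊤, e: 0, f: ⊤}
Applying B6's transfer function to that IN value gives OUT[B6] (row B6 above).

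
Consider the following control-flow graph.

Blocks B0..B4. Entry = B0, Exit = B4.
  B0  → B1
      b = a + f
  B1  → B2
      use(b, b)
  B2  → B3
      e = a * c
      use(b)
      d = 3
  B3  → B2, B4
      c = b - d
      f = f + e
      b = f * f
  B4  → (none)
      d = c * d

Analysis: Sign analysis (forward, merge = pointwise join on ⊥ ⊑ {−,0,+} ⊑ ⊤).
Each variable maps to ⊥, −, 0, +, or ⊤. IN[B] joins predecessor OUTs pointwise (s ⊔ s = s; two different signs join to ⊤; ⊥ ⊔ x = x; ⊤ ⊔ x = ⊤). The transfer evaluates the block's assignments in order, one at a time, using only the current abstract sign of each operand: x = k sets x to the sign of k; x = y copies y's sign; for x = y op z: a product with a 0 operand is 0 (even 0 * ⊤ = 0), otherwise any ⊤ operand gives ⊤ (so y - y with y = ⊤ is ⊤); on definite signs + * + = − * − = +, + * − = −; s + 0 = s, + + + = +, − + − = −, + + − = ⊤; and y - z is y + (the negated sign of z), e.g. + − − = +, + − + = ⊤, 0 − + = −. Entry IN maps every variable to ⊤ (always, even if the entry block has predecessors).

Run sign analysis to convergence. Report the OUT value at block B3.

Answer: {a: ⊤, b: ⊤, c: ⊤, d: +, e: ⊤, f: ⊤}

Working:
Fixpoint table:
  B0:   IN=(all ⊤)   OUT=(all ⊤)
  B1:   IN=(all ⊤)   OUT=(all ⊤)
  B2:   IN=(all ⊤)   OUT={d:+; rest ⊤}
  B3:   IN={d:+; rest ⊤}   OUT={d:+; rest ⊤}
  B4:   IN={d:+; rest ⊤}   OUT=(all ⊤)

Merge at B3: IN[B3] = OUT[B2] = {a: ⊤, b: ⊤, c: ⊤, d: +, e: ⊤, f: ⊤}
Applying B3's transfer function to that IN value gives OUT[B3] (row B3 above).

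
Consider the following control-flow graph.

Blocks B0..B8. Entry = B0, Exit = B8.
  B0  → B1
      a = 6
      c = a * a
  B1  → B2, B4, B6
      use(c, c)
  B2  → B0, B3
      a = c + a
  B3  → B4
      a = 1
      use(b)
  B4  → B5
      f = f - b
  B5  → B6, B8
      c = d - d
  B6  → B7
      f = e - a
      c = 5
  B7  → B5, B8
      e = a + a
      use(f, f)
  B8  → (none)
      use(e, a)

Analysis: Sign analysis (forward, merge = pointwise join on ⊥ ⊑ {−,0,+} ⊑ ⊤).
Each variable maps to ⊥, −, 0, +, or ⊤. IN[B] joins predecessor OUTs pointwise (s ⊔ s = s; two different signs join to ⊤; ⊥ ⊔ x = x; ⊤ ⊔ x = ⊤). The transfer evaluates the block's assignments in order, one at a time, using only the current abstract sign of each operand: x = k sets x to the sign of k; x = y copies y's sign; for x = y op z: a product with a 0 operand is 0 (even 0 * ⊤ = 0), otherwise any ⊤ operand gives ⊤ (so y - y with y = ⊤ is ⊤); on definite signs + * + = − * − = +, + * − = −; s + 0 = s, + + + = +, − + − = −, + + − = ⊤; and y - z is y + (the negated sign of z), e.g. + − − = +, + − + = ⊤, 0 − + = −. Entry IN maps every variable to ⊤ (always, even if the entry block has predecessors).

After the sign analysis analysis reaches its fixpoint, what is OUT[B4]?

Fixpoint table:
  B0:   IN=(all ⊤)   OUT={a:+, c:+; rest ⊤}
  B1:   IN={a:+, c:+; rest ⊤}   OUT={a:+, c:+; rest ⊤}
  B2:   IN={a:+, c:+; rest ⊤}   OUT={a:+, c:+; rest ⊤}
  B3:   IN={a:+, c:+; rest ⊤}   OUT={a:+, c:+; rest ⊤}
  B4:   IN={a:+, c:+; rest ⊤}   OUT={a:+, c:+; rest ⊤}
  B5:   IN={a:+, c:+; rest ⊤}   OUT={a:+; rest ⊤}
  B6:   IN={a:+; rest ⊤}   OUT={a:+, c:+; rest ⊤}
  B7:   IN={a:+, c:+; rest ⊤}   OUT={a:+, c:+, e:+; rest ⊤}
  B8:   IN={a:+; rest ⊤}   OUT={a:+; rest ⊤}

Merge at B4: IN[B4] = OUT[B1] ⊔ OUT[B3] = {a: +, b: ⊤, c: +, d: ⊤, e: ⊤, f: ⊤}
Applying B4's transfer function to that IN value gives OUT[B4] (row B4 above).

Answer: {a: +, b: ⊤, c: +, d: ⊤, e: ⊤, f: ⊤}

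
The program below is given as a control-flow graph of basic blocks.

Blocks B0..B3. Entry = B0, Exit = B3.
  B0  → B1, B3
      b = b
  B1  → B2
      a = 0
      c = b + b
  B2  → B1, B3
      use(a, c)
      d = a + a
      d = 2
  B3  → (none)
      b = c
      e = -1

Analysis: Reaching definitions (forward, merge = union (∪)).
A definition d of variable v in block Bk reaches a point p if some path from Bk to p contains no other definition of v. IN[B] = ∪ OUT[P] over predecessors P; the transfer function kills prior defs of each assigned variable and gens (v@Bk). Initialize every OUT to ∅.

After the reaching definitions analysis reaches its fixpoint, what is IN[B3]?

Fixpoint table:
  B0:  IN={}  OUT={b@B0}
  B1:  IN={a@B1, b@B0, c@B1, d@B2}  OUT={a@B1, b@B0, c@B1, d@B2}
  B2:  IN={a@B1, b@B0, c@B1, d@B2}  OUT={a@B1, b@B0, c@B1, d@B2}
  B3:  IN={a@B1, b@B0, c@B1, d@B2}  OUT={a@B1, b@B3, c@B1, d@B2, e@B3}

Merge at B3: IN[B3] = OUT[B0] ⊔ OUT[B2] = {a@B1, b@B0, c@B1, d@B2}

Answer: {a@B1, b@B0, c@B1, d@B2}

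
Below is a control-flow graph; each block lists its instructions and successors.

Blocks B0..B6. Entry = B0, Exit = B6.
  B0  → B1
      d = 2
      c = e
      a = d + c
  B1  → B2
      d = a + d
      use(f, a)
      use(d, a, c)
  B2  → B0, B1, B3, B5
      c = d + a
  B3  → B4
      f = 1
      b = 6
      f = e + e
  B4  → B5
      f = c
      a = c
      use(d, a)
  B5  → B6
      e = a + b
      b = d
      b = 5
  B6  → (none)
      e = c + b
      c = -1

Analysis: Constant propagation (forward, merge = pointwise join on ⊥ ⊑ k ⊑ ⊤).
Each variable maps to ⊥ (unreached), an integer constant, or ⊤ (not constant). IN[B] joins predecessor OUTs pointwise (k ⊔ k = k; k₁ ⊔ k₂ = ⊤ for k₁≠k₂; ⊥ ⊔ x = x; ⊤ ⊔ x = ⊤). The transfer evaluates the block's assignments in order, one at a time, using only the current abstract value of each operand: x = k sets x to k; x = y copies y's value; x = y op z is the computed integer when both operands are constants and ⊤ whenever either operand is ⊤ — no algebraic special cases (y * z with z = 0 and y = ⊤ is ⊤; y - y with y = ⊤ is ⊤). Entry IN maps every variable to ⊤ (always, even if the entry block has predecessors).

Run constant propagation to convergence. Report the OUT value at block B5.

Answer: {a: ⊤, b: 5, c: ⊤, d: ⊤, e: ⊤, f: ⊤}

Derivation:
Per-block solution:
  B0:  IN=(all ⊤)  OUT={d:2; rest ⊤}
  B1:  IN=(all ⊤)  OUT=(all ⊤)
  B2:  IN=(all ⊤)  OUT=(all ⊤)
  B3:  IN=(all ⊤)  OUT={b:6; rest ⊤}
  B4:  IN={b:6; rest ⊤}  OUT={b:6; rest ⊤}
  B5:  IN=(all ⊤)  OUT={b:5; rest ⊤}
  B6:  IN={b:5; rest ⊤}  OUT={b:5, c:-1; rest ⊤}

Merge at B5: IN[B5] = OUT[B2] ⊔ OUT[B4] = {a: ⊤, b: ⊤, c: ⊤, d: ⊤, e: ⊤, f: ⊤}
Applying B5's transfer function to that IN value gives OUT[B5] (row B5 above).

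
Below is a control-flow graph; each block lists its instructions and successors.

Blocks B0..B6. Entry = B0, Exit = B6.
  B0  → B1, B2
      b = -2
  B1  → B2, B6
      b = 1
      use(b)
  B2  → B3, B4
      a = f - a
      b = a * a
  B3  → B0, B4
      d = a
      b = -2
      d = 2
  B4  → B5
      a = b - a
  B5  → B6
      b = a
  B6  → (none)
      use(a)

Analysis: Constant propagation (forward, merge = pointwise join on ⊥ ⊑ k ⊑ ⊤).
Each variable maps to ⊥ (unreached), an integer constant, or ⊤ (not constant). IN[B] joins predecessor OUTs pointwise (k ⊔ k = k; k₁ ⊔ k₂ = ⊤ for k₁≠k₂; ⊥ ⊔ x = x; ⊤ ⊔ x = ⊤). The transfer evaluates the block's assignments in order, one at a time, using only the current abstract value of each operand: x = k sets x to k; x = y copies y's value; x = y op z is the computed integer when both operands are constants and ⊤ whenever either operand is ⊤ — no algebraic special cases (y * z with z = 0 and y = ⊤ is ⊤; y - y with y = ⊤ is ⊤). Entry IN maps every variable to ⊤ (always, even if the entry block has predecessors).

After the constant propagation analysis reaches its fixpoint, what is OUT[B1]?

Converged values:
  B0:  IN=(all ⊤)  OUT={b:-2; rest ⊤}
  B1:  IN={b:-2; rest ⊤}  OUT={b:1; rest ⊤}
  B2:  IN=(all ⊤)  OUT=(all ⊤)
  B3:  IN=(all ⊤)  OUT={b:-2, d:2; rest ⊤}
  B4:  IN=(all ⊤)  OUT=(all ⊤)
  B5:  IN=(all ⊤)  OUT=(all ⊤)
  B6:  IN=(all ⊤)  OUT=(all ⊤)

Merge at B1: IN[B1] = OUT[B0] = {a: ⊤, b: -2, c: ⊤, d: ⊤, e: ⊤, f: ⊤}
Applying B1's transfer function to that IN value gives OUT[B1] (row B1 above).

Answer: {a: ⊤, b: 1, c: ⊤, d: ⊤, e: ⊤, f: ⊤}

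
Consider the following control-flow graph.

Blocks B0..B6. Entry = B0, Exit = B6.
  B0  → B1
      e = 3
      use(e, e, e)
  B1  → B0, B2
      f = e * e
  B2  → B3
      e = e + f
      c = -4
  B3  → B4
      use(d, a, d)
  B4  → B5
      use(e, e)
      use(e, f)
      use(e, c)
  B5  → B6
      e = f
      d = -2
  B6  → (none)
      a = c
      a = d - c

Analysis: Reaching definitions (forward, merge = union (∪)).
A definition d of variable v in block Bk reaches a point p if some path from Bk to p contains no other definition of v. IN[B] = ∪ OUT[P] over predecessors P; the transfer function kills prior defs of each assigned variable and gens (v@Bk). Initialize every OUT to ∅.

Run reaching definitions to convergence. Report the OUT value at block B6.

Per-block solution:
  B0: | IN={e@B0, f@B1} | OUT={e@B0, f@B1}
  B1: | IN={e@B0, f@B1} | OUT={e@B0, f@B1}
  B2: | IN={e@B0, f@B1} | OUT={c@B2, e@B2, f@B1}
  B3: | IN={c@B2, e@B2, f@B1} | OUT={c@B2, e@B2, f@B1}
  B4: | IN={c@B2, e@B2, f@B1} | OUT={c@B2, e@B2, f@B1}
  B5: | IN={c@B2, e@B2, f@B1} | OUT={c@B2, d@B5, e@B5, f@B1}
  B6: | IN={c@B2, d@B5, e@B5, f@B1} | OUT={a@B6, c@B2, d@B5, e@B5, f@B1}

Merge at B6: IN[B6] = OUT[B5] = {c@B2, d@B5, e@B5, f@B1}
Applying B6's transfer function to that IN value gives OUT[B6] (row B6 above).

Answer: {a@B6, c@B2, d@B5, e@B5, f@B1}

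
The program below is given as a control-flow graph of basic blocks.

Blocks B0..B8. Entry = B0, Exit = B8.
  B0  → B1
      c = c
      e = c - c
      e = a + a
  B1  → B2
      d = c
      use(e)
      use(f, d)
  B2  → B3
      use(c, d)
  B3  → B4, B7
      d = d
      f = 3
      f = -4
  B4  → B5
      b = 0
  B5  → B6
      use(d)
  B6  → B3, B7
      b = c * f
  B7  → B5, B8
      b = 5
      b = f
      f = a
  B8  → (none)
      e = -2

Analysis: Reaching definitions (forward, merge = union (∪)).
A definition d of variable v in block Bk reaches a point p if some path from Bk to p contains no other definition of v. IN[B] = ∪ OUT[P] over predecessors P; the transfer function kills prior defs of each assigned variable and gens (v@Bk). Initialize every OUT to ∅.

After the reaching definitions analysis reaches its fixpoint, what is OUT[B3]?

Per-block solution:
  B0: | IN={} | OUT={c@B0, e@B0}
  B1: | IN={c@B0, e@B0} | OUT={c@B0, d@B1, e@B0}
  B2: | IN={c@B0, d@B1, e@B0} | OUT={c@B0, d@B1, e@B0}
  B3: | IN={b@B6, c@B0, d@B1, d@B3, e@B0, f@B3, f@B7} | OUT={b@B6, c@B0, d@B3, e@B0, f@B3}
  B4: | IN={b@B6, c@B0, d@B3, e@B0, f@B3} | OUT={b@B4, c@B0, d@B3, e@B0, f@B3}
  B5: | IN={b@B4, b@B7, c@B0, d@B3, e@B0, f@B3, f@B7} | OUT={b@B4, b@B7, c@B0, d@B3, e@B0, f@B3, f@B7}
  B6: | IN={b@B4, b@B7, c@B0, d@B3, e@B0, f@B3, f@B7} | OUT={b@B6, c@B0, d@B3, e@B0, f@B3, f@B7}
  B7: | IN={b@B6, c@B0, d@B3, e@B0, f@B3, f@B7} | OUT={b@B7, c@B0, d@B3, e@B0, f@B7}
  B8: | IN={b@B7, c@B0, d@B3, e@B0, f@B7} | OUT={b@B7, c@B0, d@B3, e@B8, f@B7}

Merge at B3: IN[B3] = OUT[B2] ⊔ OUT[B6] = {b@B6, c@B0, d@B1, d@B3, e@B0, f@B3, f@B7}
Applying B3's transfer function to that IN value gives OUT[B3] (row B3 above).

Answer: {b@B6, c@B0, d@B3, e@B0, f@B3}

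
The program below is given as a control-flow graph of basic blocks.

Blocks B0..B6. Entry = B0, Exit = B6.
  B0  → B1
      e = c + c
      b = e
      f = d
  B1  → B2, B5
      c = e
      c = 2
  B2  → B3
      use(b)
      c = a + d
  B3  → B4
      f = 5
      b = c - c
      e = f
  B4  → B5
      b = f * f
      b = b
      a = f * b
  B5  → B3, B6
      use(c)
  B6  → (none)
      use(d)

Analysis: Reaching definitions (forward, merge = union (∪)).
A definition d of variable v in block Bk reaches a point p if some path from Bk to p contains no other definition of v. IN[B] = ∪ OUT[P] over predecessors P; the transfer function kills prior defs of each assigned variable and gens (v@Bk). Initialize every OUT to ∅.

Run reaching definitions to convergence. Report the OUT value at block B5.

Answer: {a@B4, b@B0, b@B4, c@B1, c@B2, e@B0, e@B3, f@B0, f@B3}

Working:
Fixpoint table:
  B0: | IN={} | OUT={b@B0, e@B0, f@B0}
  B1: | IN={b@B0, e@B0, f@B0} | OUT={b@B0, c@B1, e@B0, f@B0}
  B2: | IN={b@B0, c@B1, e@B0, f@B0} | OUT={b@B0, c@B2, e@B0, f@B0}
  B3: | IN={a@B4, b@B0, b@B4, c@B1, c@B2, e@B0, e@B3, f@B0, f@B3} | OUT={a@B4, b@B3, c@B1, c@B2, e@B3, f@B3}
  B4: | IN={a@B4, b@B3, c@B1, c@B2, e@B3, f@B3} | OUT={a@B4, b@B4, c@B1, c@B2, e@B3, f@B3}
  B5: | IN={a@B4, b@B0, b@B4, c@B1, c@B2, e@B0, e@B3, f@B0, f@B3} | OUT={a@B4, b@B0, b@B4, c@B1, c@B2, e@B0, e@B3, f@B0, f@B3}
  B6: | IN={a@B4, b@B0, b@B4, c@B1, c@B2, e@B0, e@B3, f@B0, f@B3} | OUT={a@B4, b@B0, b@B4, c@B1, c@B2, e@B0, e@B3, f@B0, f@B3}

Merge at B5: IN[B5] = OUT[B1] ⊔ OUT[B4] = {a@B4, b@B0, b@B4, c@B1, c@B2, e@B0, e@B3, f@B0, f@B3}
Applying B5's transfer function to that IN value gives OUT[B5] (row B5 above).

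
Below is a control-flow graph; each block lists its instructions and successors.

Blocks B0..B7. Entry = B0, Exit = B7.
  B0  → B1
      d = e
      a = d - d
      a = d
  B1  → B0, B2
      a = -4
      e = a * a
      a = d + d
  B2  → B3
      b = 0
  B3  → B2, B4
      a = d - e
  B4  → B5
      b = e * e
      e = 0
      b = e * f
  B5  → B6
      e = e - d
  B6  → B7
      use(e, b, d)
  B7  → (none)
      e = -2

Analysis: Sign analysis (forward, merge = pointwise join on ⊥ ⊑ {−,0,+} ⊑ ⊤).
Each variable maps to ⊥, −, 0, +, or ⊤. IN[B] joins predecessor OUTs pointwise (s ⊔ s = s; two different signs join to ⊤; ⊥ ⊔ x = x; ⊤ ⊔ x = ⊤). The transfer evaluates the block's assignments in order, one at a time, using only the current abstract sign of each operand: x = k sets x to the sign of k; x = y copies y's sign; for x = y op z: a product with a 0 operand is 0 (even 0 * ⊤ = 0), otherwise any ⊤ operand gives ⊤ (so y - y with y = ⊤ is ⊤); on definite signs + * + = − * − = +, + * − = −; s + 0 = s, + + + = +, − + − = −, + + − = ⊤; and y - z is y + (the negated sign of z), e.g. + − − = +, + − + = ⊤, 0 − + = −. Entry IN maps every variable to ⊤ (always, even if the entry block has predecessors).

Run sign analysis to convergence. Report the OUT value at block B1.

Converged values:
  B0:  IN=(all ⊤)  OUT=(all ⊤)
  B1:  IN=(all ⊤)  OUT={e:+; rest ⊤}
  B2:  IN={e:+; rest ⊤}  OUT={b:0, e:+; rest ⊤}
  B3:  IN={b:0, e:+; rest ⊤}  OUT={b:0, e:+; rest ⊤}
  B4:  IN={b:0, e:+; rest ⊤}  OUT={b:0, e:0; rest ⊤}
  B5:  IN={b:0, e:0; rest ⊤}  OUT={b:0; rest ⊤}
  B6:  IN={b:0; rest ⊤}  OUT={b:0; rest ⊤}
  B7:  IN={b:0; rest ⊤}  OUT={b:0, e:-; rest ⊤}

Merge at B1: IN[B1] = OUT[B0] = {a: ⊤, b: ⊤, c: ⊤, d: ⊤, e: ⊤, f: ⊤}
Applying B1's transfer function to that IN value gives OUT[B1] (row B1 above).

Answer: {a: ⊤, b: ⊤, c: ⊤, d: ⊤, e: +, f: ⊤}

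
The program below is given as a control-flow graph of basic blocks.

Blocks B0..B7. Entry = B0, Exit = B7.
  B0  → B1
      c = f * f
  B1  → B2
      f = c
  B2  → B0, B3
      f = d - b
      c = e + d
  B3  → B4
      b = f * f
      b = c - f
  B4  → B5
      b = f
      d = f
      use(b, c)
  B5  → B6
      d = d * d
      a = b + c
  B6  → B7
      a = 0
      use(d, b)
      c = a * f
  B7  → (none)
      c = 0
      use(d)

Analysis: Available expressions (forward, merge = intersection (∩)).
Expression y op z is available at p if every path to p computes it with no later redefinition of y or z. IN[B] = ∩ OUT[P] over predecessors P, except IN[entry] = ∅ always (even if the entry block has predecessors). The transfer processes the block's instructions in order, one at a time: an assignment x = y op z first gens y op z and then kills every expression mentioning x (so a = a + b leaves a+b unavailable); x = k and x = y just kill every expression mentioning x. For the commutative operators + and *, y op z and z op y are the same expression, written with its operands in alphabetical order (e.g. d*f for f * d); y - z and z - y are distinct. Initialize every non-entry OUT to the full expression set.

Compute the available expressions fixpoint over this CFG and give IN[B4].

Converged values:
  B0: | IN={} | OUT={f*f}
  B1: | IN={f*f} | OUT={}
  B2: | IN={} | OUT={d+e, d-b}
  B3: | IN={d+e, d-b} | OUT={c-f, d+e, f*f}
  B4: | IN={c-f, d+e, f*f} | OUT={c-f, f*f}
  B5: | IN={c-f, f*f} | OUT={b+c, c-f, f*f}
  B6: | IN={b+c, c-f, f*f} | OUT={a*f, f*f}
  B7: | IN={a*f, f*f} | OUT={a*f, f*f}

Merge at B4: IN[B4] = OUT[B3] = {c-f, d+e, f*f}

Answer: {c-f, d+e, f*f}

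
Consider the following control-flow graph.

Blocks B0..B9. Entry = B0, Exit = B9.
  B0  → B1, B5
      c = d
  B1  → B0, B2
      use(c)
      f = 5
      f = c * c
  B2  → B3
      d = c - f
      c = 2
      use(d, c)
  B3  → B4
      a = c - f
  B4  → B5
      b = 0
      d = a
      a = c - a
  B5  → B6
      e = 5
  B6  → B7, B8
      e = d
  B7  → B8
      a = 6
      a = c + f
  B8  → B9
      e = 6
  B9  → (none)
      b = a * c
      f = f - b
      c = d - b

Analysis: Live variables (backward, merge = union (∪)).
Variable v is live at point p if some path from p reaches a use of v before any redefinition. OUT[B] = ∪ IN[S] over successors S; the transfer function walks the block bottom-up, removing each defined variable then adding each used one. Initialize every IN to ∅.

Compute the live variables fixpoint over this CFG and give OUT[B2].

Fixpoint table:
  B0:   IN={a, d, f}   OUT={a, c, d, f}
  B1:   IN={a, c, d}   OUT={a, c, d, f}
  B2:   IN={c, f}   OUT={c, f}
  B3:   IN={c, f}   OUT={a, c, f}
  B4:   IN={a, c, f}   OUT={a, c, d, f}
  B5:   IN={a, c, d, f}   OUT={a, c, d, f}
  B6:   IN={a, c, d, f}   OUT={a, c, d, f}
  B7:   IN={c, d, f}   OUT={a, c, d, f}
  B8:   IN={a, c, d, f}   OUT={a, c, d, f}
  B9:   IN={a, c, d, f}   OUT={}

Merge at B2: OUT[B2] = IN[B3] = {c, f}

Answer: {c, f}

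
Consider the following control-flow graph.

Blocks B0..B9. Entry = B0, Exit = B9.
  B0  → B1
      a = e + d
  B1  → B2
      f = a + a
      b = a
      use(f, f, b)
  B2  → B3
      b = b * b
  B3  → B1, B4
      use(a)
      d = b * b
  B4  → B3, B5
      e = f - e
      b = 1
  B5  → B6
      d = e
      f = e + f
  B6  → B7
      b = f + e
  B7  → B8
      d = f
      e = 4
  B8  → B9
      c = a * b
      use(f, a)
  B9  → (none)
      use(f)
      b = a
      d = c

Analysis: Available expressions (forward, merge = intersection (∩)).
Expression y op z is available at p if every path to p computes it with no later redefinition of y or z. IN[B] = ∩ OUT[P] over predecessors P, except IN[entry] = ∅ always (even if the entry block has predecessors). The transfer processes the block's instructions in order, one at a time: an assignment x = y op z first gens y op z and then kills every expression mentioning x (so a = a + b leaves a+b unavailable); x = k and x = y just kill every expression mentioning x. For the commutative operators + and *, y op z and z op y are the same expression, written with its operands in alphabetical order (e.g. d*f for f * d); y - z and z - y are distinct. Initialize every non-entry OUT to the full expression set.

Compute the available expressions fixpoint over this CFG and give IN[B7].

Answer: {a+a, e+f}

Working:
Per-block solution:
  B0:   IN={}   OUT={d+e}
  B1:   IN={}   OUT={a+a}
  B2:   IN={a+a}   OUT={a+a}
  B3:   IN={a+a}   OUT={a+a, b*b}
  B4:   IN={a+a, b*b}   OUT={a+a}
  B5:   IN={a+a}   OUT={a+a}
  B6:   IN={a+a}   OUT={a+a, e+f}
  B7:   IN={a+a, e+f}   OUT={a+a}
  B8:   IN={a+a}   OUT={a*b, a+a}
  B9:   IN={a*b, a+a}   OUT={a+a}

Merge at B7: IN[B7] = OUT[B6] = {a+a, e+f}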